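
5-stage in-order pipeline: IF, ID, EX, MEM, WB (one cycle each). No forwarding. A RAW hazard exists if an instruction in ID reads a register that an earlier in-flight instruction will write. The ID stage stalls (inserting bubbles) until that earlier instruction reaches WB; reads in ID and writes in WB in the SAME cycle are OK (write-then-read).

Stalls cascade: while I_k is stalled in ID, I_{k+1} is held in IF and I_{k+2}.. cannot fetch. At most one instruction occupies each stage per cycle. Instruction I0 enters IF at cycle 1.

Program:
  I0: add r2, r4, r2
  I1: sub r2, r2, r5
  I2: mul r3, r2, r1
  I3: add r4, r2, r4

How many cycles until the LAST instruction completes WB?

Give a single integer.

Answer: 12

Derivation:
I0 add r2 <- r4,r2: IF@1 ID@2 stall=0 (-) EX@3 MEM@4 WB@5
I1 sub r2 <- r2,r5: IF@2 ID@3 stall=2 (RAW on I0.r2 (WB@5)) EX@6 MEM@7 WB@8
I2 mul r3 <- r2,r1: IF@3 ID@6 stall=2 (RAW on I1.r2 (WB@8)) EX@9 MEM@10 WB@11
I3 add r4 <- r2,r4: IF@6 ID@9 stall=0 (-) EX@10 MEM@11 WB@12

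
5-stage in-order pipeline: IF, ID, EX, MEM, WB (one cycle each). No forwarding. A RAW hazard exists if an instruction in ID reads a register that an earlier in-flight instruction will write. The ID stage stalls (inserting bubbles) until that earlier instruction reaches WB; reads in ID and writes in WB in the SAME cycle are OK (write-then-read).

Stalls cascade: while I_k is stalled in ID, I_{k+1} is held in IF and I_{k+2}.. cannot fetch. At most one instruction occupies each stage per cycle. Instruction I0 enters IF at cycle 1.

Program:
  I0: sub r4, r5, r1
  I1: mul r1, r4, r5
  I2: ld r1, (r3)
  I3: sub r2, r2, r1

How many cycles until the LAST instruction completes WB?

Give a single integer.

I0 sub r4 <- r5,r1: IF@1 ID@2 stall=0 (-) EX@3 MEM@4 WB@5
I1 mul r1 <- r4,r5: IF@2 ID@3 stall=2 (RAW on I0.r4 (WB@5)) EX@6 MEM@7 WB@8
I2 ld r1 <- r3: IF@3 ID@6 stall=0 (-) EX@7 MEM@8 WB@9
I3 sub r2 <- r2,r1: IF@6 ID@7 stall=2 (RAW on I2.r1 (WB@9)) EX@10 MEM@11 WB@12

Answer: 12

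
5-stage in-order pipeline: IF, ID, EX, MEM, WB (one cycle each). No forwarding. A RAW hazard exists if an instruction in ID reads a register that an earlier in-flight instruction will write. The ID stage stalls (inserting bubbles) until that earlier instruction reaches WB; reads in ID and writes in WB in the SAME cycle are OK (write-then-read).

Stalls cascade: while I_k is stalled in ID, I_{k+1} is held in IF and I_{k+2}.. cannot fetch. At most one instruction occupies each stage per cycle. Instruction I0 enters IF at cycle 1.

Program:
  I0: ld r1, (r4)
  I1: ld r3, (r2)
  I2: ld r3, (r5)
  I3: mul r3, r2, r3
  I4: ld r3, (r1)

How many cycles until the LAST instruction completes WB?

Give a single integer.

I0 ld r1 <- r4: IF@1 ID@2 stall=0 (-) EX@3 MEM@4 WB@5
I1 ld r3 <- r2: IF@2 ID@3 stall=0 (-) EX@4 MEM@5 WB@6
I2 ld r3 <- r5: IF@3 ID@4 stall=0 (-) EX@5 MEM@6 WB@7
I3 mul r3 <- r2,r3: IF@4 ID@5 stall=2 (RAW on I2.r3 (WB@7)) EX@8 MEM@9 WB@10
I4 ld r3 <- r1: IF@5 ID@8 stall=0 (-) EX@9 MEM@10 WB@11

Answer: 11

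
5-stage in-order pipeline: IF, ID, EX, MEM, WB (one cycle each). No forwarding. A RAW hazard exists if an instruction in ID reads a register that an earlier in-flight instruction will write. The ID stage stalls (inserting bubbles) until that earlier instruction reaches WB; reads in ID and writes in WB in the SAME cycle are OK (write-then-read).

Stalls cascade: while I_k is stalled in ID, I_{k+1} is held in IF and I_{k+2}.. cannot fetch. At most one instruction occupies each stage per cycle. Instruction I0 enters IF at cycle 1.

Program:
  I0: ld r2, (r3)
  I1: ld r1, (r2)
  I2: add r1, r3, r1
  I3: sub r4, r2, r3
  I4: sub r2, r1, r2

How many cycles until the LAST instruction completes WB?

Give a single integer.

I0 ld r2 <- r3: IF@1 ID@2 stall=0 (-) EX@3 MEM@4 WB@5
I1 ld r1 <- r2: IF@2 ID@3 stall=2 (RAW on I0.r2 (WB@5)) EX@6 MEM@7 WB@8
I2 add r1 <- r3,r1: IF@3 ID@6 stall=2 (RAW on I1.r1 (WB@8)) EX@9 MEM@10 WB@11
I3 sub r4 <- r2,r3: IF@6 ID@9 stall=0 (-) EX@10 MEM@11 WB@12
I4 sub r2 <- r1,r2: IF@9 ID@10 stall=1 (RAW on I2.r1 (WB@11)) EX@12 MEM@13 WB@14

Answer: 14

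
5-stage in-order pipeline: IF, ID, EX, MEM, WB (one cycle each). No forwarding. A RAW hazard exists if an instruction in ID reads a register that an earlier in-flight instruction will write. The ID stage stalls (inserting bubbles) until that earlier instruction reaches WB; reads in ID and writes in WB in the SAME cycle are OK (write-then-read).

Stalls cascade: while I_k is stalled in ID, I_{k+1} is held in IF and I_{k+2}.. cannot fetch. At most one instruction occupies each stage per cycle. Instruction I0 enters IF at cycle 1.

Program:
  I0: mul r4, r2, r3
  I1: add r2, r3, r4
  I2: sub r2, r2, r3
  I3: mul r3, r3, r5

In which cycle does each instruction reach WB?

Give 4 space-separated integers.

I0 mul r4 <- r2,r3: IF@1 ID@2 stall=0 (-) EX@3 MEM@4 WB@5
I1 add r2 <- r3,r4: IF@2 ID@3 stall=2 (RAW on I0.r4 (WB@5)) EX@6 MEM@7 WB@8
I2 sub r2 <- r2,r3: IF@3 ID@6 stall=2 (RAW on I1.r2 (WB@8)) EX@9 MEM@10 WB@11
I3 mul r3 <- r3,r5: IF@6 ID@9 stall=0 (-) EX@10 MEM@11 WB@12

Answer: 5 8 11 12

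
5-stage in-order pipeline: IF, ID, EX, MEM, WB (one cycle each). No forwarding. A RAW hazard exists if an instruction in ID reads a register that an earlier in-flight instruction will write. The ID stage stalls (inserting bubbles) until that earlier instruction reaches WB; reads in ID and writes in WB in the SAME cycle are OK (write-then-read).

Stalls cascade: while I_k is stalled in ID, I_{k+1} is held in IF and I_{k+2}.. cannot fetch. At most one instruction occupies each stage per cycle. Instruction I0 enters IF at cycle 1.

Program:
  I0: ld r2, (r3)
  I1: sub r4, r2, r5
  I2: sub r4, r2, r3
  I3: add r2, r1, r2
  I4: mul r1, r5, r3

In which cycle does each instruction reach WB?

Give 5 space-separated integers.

I0 ld r2 <- r3: IF@1 ID@2 stall=0 (-) EX@3 MEM@4 WB@5
I1 sub r4 <- r2,r5: IF@2 ID@3 stall=2 (RAW on I0.r2 (WB@5)) EX@6 MEM@7 WB@8
I2 sub r4 <- r2,r3: IF@3 ID@6 stall=0 (-) EX@7 MEM@8 WB@9
I3 add r2 <- r1,r2: IF@6 ID@7 stall=0 (-) EX@8 MEM@9 WB@10
I4 mul r1 <- r5,r3: IF@7 ID@8 stall=0 (-) EX@9 MEM@10 WB@11

Answer: 5 8 9 10 11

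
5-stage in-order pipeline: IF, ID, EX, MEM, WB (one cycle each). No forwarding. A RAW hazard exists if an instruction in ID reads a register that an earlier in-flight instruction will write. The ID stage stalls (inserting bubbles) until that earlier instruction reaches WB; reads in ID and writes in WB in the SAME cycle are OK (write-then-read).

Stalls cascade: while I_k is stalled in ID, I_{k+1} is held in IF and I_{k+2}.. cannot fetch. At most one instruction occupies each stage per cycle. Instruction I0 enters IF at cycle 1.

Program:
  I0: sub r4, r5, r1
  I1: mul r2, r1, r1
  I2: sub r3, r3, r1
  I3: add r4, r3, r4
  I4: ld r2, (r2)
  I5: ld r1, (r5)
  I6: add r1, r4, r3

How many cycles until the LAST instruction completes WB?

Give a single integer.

I0 sub r4 <- r5,r1: IF@1 ID@2 stall=0 (-) EX@3 MEM@4 WB@5
I1 mul r2 <- r1,r1: IF@2 ID@3 stall=0 (-) EX@4 MEM@5 WB@6
I2 sub r3 <- r3,r1: IF@3 ID@4 stall=0 (-) EX@5 MEM@6 WB@7
I3 add r4 <- r3,r4: IF@4 ID@5 stall=2 (RAW on I2.r3 (WB@7)) EX@8 MEM@9 WB@10
I4 ld r2 <- r2: IF@5 ID@8 stall=0 (-) EX@9 MEM@10 WB@11
I5 ld r1 <- r5: IF@8 ID@9 stall=0 (-) EX@10 MEM@11 WB@12
I6 add r1 <- r4,r3: IF@9 ID@10 stall=0 (-) EX@11 MEM@12 WB@13

Answer: 13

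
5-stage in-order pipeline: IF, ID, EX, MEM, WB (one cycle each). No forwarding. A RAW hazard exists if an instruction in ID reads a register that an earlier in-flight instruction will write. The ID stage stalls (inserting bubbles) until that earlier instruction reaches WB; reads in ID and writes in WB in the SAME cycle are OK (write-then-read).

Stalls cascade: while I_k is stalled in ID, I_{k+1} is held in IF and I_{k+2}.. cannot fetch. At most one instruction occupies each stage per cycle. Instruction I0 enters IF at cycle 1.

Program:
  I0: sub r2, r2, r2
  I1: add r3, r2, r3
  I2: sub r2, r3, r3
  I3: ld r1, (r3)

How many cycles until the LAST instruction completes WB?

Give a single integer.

I0 sub r2 <- r2,r2: IF@1 ID@2 stall=0 (-) EX@3 MEM@4 WB@5
I1 add r3 <- r2,r3: IF@2 ID@3 stall=2 (RAW on I0.r2 (WB@5)) EX@6 MEM@7 WB@8
I2 sub r2 <- r3,r3: IF@3 ID@6 stall=2 (RAW on I1.r3 (WB@8)) EX@9 MEM@10 WB@11
I3 ld r1 <- r3: IF@6 ID@9 stall=0 (-) EX@10 MEM@11 WB@12

Answer: 12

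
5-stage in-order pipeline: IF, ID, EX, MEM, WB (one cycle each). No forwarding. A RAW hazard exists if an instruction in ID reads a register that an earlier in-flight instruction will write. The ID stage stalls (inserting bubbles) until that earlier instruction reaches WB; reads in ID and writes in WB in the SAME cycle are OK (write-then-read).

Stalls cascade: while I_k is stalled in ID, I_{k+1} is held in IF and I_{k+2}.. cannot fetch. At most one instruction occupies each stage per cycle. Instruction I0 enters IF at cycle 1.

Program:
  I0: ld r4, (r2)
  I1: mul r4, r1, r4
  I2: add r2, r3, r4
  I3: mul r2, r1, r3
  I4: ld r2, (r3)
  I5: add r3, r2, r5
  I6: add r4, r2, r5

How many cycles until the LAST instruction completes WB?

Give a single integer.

I0 ld r4 <- r2: IF@1 ID@2 stall=0 (-) EX@3 MEM@4 WB@5
I1 mul r4 <- r1,r4: IF@2 ID@3 stall=2 (RAW on I0.r4 (WB@5)) EX@6 MEM@7 WB@8
I2 add r2 <- r3,r4: IF@3 ID@6 stall=2 (RAW on I1.r4 (WB@8)) EX@9 MEM@10 WB@11
I3 mul r2 <- r1,r3: IF@6 ID@9 stall=0 (-) EX@10 MEM@11 WB@12
I4 ld r2 <- r3: IF@9 ID@10 stall=0 (-) EX@11 MEM@12 WB@13
I5 add r3 <- r2,r5: IF@10 ID@11 stall=2 (RAW on I4.r2 (WB@13)) EX@14 MEM@15 WB@16
I6 add r4 <- r2,r5: IF@11 ID@14 stall=0 (-) EX@15 MEM@16 WB@17

Answer: 17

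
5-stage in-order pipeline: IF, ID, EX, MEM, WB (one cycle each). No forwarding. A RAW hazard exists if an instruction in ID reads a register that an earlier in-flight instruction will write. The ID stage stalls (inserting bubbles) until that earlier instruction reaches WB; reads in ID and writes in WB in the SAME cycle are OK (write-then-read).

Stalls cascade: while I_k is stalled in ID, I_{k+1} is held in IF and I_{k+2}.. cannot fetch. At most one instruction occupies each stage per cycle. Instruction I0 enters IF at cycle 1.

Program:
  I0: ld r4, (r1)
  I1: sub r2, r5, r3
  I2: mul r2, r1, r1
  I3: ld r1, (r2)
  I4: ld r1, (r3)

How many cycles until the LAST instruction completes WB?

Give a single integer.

I0 ld r4 <- r1: IF@1 ID@2 stall=0 (-) EX@3 MEM@4 WB@5
I1 sub r2 <- r5,r3: IF@2 ID@3 stall=0 (-) EX@4 MEM@5 WB@6
I2 mul r2 <- r1,r1: IF@3 ID@4 stall=0 (-) EX@5 MEM@6 WB@7
I3 ld r1 <- r2: IF@4 ID@5 stall=2 (RAW on I2.r2 (WB@7)) EX@8 MEM@9 WB@10
I4 ld r1 <- r3: IF@5 ID@8 stall=0 (-) EX@9 MEM@10 WB@11

Answer: 11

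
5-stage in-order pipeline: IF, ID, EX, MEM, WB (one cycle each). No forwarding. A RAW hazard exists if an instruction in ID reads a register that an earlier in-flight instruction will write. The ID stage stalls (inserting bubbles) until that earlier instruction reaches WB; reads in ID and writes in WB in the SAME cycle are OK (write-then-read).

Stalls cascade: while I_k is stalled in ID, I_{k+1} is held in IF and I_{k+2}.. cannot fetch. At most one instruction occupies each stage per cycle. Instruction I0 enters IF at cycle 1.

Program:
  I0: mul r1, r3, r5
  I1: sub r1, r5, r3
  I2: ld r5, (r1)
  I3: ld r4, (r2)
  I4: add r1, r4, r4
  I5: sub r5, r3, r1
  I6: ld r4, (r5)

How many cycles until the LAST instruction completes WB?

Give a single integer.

I0 mul r1 <- r3,r5: IF@1 ID@2 stall=0 (-) EX@3 MEM@4 WB@5
I1 sub r1 <- r5,r3: IF@2 ID@3 stall=0 (-) EX@4 MEM@5 WB@6
I2 ld r5 <- r1: IF@3 ID@4 stall=2 (RAW on I1.r1 (WB@6)) EX@7 MEM@8 WB@9
I3 ld r4 <- r2: IF@4 ID@7 stall=0 (-) EX@8 MEM@9 WB@10
I4 add r1 <- r4,r4: IF@7 ID@8 stall=2 (RAW on I3.r4 (WB@10)) EX@11 MEM@12 WB@13
I5 sub r5 <- r3,r1: IF@8 ID@11 stall=2 (RAW on I4.r1 (WB@13)) EX@14 MEM@15 WB@16
I6 ld r4 <- r5: IF@11 ID@14 stall=2 (RAW on I5.r5 (WB@16)) EX@17 MEM@18 WB@19

Answer: 19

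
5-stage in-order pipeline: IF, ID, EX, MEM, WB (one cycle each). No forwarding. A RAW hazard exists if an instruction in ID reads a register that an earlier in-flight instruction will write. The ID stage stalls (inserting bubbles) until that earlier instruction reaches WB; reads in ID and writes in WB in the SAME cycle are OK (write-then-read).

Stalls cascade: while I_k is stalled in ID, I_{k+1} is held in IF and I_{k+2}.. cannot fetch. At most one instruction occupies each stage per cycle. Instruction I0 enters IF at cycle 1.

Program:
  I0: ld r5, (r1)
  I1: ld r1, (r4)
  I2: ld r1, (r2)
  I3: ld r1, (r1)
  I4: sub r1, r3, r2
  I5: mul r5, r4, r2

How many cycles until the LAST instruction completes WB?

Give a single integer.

I0 ld r5 <- r1: IF@1 ID@2 stall=0 (-) EX@3 MEM@4 WB@5
I1 ld r1 <- r4: IF@2 ID@3 stall=0 (-) EX@4 MEM@5 WB@6
I2 ld r1 <- r2: IF@3 ID@4 stall=0 (-) EX@5 MEM@6 WB@7
I3 ld r1 <- r1: IF@4 ID@5 stall=2 (RAW on I2.r1 (WB@7)) EX@8 MEM@9 WB@10
I4 sub r1 <- r3,r2: IF@5 ID@8 stall=0 (-) EX@9 MEM@10 WB@11
I5 mul r5 <- r4,r2: IF@8 ID@9 stall=0 (-) EX@10 MEM@11 WB@12

Answer: 12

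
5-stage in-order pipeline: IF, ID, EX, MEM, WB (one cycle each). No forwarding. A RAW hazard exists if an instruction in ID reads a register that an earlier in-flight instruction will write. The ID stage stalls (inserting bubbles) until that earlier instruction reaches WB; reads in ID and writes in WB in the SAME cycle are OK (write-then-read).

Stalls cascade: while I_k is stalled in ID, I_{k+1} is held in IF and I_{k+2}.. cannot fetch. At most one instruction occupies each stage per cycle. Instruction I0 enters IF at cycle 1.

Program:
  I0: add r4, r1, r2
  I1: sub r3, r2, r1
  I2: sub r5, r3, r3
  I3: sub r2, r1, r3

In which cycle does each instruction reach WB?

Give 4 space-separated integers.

Answer: 5 6 9 10

Derivation:
I0 add r4 <- r1,r2: IF@1 ID@2 stall=0 (-) EX@3 MEM@4 WB@5
I1 sub r3 <- r2,r1: IF@2 ID@3 stall=0 (-) EX@4 MEM@5 WB@6
I2 sub r5 <- r3,r3: IF@3 ID@4 stall=2 (RAW on I1.r3 (WB@6)) EX@7 MEM@8 WB@9
I3 sub r2 <- r1,r3: IF@4 ID@7 stall=0 (-) EX@8 MEM@9 WB@10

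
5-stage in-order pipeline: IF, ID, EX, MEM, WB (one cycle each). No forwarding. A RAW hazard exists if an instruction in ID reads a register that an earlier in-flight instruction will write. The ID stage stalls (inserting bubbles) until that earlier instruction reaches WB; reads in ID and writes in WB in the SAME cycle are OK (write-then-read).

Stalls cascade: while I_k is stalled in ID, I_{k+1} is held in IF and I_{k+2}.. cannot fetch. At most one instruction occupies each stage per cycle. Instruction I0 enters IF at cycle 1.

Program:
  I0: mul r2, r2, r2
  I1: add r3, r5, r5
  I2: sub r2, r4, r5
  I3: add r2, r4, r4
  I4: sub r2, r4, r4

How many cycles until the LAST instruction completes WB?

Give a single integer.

Answer: 9

Derivation:
I0 mul r2 <- r2,r2: IF@1 ID@2 stall=0 (-) EX@3 MEM@4 WB@5
I1 add r3 <- r5,r5: IF@2 ID@3 stall=0 (-) EX@4 MEM@5 WB@6
I2 sub r2 <- r4,r5: IF@3 ID@4 stall=0 (-) EX@5 MEM@6 WB@7
I3 add r2 <- r4,r4: IF@4 ID@5 stall=0 (-) EX@6 MEM@7 WB@8
I4 sub r2 <- r4,r4: IF@5 ID@6 stall=0 (-) EX@7 MEM@8 WB@9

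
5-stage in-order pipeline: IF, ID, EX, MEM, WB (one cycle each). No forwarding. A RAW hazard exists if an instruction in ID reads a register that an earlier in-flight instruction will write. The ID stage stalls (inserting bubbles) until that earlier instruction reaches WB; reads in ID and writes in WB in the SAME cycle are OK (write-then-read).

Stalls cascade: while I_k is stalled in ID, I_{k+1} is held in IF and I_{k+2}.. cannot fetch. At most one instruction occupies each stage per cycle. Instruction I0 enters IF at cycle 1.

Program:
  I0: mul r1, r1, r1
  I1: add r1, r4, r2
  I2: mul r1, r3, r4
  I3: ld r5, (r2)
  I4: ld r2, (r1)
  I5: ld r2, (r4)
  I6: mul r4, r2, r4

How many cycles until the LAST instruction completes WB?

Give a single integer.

Answer: 14

Derivation:
I0 mul r1 <- r1,r1: IF@1 ID@2 stall=0 (-) EX@3 MEM@4 WB@5
I1 add r1 <- r4,r2: IF@2 ID@3 stall=0 (-) EX@4 MEM@5 WB@6
I2 mul r1 <- r3,r4: IF@3 ID@4 stall=0 (-) EX@5 MEM@6 WB@7
I3 ld r5 <- r2: IF@4 ID@5 stall=0 (-) EX@6 MEM@7 WB@8
I4 ld r2 <- r1: IF@5 ID@6 stall=1 (RAW on I2.r1 (WB@7)) EX@8 MEM@9 WB@10
I5 ld r2 <- r4: IF@6 ID@8 stall=0 (-) EX@9 MEM@10 WB@11
I6 mul r4 <- r2,r4: IF@8 ID@9 stall=2 (RAW on I5.r2 (WB@11)) EX@12 MEM@13 WB@14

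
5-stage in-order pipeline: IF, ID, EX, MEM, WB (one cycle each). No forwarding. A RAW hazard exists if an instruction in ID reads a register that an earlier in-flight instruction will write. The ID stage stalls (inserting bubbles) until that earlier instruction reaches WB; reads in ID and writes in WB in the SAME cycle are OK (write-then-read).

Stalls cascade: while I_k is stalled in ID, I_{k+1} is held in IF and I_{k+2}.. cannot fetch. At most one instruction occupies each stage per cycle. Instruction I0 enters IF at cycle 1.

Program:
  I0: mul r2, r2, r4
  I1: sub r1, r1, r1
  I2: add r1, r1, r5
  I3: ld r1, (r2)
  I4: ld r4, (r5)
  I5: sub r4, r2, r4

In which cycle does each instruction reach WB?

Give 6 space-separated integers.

Answer: 5 6 9 10 11 14

Derivation:
I0 mul r2 <- r2,r4: IF@1 ID@2 stall=0 (-) EX@3 MEM@4 WB@5
I1 sub r1 <- r1,r1: IF@2 ID@3 stall=0 (-) EX@4 MEM@5 WB@6
I2 add r1 <- r1,r5: IF@3 ID@4 stall=2 (RAW on I1.r1 (WB@6)) EX@7 MEM@8 WB@9
I3 ld r1 <- r2: IF@4 ID@7 stall=0 (-) EX@8 MEM@9 WB@10
I4 ld r4 <- r5: IF@7 ID@8 stall=0 (-) EX@9 MEM@10 WB@11
I5 sub r4 <- r2,r4: IF@8 ID@9 stall=2 (RAW on I4.r4 (WB@11)) EX@12 MEM@13 WB@14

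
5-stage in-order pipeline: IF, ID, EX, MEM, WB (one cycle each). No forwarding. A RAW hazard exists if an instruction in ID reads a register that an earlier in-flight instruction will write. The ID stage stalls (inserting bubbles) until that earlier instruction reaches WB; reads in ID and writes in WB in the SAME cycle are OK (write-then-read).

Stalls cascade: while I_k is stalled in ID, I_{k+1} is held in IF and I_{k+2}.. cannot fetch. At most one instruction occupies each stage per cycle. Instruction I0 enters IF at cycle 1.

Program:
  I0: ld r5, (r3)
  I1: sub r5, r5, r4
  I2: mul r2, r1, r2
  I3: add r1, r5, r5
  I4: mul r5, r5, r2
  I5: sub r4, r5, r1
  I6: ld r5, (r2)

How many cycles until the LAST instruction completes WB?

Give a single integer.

Answer: 16

Derivation:
I0 ld r5 <- r3: IF@1 ID@2 stall=0 (-) EX@3 MEM@4 WB@5
I1 sub r5 <- r5,r4: IF@2 ID@3 stall=2 (RAW on I0.r5 (WB@5)) EX@6 MEM@7 WB@8
I2 mul r2 <- r1,r2: IF@3 ID@6 stall=0 (-) EX@7 MEM@8 WB@9
I3 add r1 <- r5,r5: IF@6 ID@7 stall=1 (RAW on I1.r5 (WB@8)) EX@9 MEM@10 WB@11
I4 mul r5 <- r5,r2: IF@7 ID@9 stall=0 (-) EX@10 MEM@11 WB@12
I5 sub r4 <- r5,r1: IF@9 ID@10 stall=2 (RAW on I4.r5 (WB@12)) EX@13 MEM@14 WB@15
I6 ld r5 <- r2: IF@10 ID@13 stall=0 (-) EX@14 MEM@15 WB@16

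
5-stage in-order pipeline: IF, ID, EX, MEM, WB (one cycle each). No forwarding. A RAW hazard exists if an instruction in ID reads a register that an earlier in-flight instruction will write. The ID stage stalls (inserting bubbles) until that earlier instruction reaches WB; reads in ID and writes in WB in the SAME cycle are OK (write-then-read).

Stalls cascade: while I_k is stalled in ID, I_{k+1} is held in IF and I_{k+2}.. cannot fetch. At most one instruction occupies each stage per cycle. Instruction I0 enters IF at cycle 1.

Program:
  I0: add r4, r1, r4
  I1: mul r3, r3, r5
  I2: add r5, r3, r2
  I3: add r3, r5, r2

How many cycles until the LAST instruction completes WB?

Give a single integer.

I0 add r4 <- r1,r4: IF@1 ID@2 stall=0 (-) EX@3 MEM@4 WB@5
I1 mul r3 <- r3,r5: IF@2 ID@3 stall=0 (-) EX@4 MEM@5 WB@6
I2 add r5 <- r3,r2: IF@3 ID@4 stall=2 (RAW on I1.r3 (WB@6)) EX@7 MEM@8 WB@9
I3 add r3 <- r5,r2: IF@4 ID@7 stall=2 (RAW on I2.r5 (WB@9)) EX@10 MEM@11 WB@12

Answer: 12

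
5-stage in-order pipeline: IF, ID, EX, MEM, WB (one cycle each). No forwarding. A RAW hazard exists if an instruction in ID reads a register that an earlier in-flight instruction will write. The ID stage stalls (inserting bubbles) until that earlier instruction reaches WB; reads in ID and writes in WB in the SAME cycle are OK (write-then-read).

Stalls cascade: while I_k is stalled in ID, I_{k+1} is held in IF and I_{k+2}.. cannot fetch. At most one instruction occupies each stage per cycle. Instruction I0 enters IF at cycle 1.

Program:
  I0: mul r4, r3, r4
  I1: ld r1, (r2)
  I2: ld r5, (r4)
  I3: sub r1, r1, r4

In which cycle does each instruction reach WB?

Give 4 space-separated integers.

Answer: 5 6 8 9

Derivation:
I0 mul r4 <- r3,r4: IF@1 ID@2 stall=0 (-) EX@3 MEM@4 WB@5
I1 ld r1 <- r2: IF@2 ID@3 stall=0 (-) EX@4 MEM@5 WB@6
I2 ld r5 <- r4: IF@3 ID@4 stall=1 (RAW on I0.r4 (WB@5)) EX@6 MEM@7 WB@8
I3 sub r1 <- r1,r4: IF@4 ID@6 stall=0 (-) EX@7 MEM@8 WB@9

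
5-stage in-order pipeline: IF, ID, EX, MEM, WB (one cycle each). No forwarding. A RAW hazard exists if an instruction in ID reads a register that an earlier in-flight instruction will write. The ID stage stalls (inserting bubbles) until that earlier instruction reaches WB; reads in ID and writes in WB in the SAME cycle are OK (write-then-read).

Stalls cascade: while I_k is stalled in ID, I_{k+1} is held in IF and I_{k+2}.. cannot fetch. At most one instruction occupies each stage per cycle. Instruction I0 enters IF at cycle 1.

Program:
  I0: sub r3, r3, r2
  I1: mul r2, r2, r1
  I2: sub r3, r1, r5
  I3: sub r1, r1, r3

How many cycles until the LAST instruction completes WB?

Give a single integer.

Answer: 10

Derivation:
I0 sub r3 <- r3,r2: IF@1 ID@2 stall=0 (-) EX@3 MEM@4 WB@5
I1 mul r2 <- r2,r1: IF@2 ID@3 stall=0 (-) EX@4 MEM@5 WB@6
I2 sub r3 <- r1,r5: IF@3 ID@4 stall=0 (-) EX@5 MEM@6 WB@7
I3 sub r1 <- r1,r3: IF@4 ID@5 stall=2 (RAW on I2.r3 (WB@7)) EX@8 MEM@9 WB@10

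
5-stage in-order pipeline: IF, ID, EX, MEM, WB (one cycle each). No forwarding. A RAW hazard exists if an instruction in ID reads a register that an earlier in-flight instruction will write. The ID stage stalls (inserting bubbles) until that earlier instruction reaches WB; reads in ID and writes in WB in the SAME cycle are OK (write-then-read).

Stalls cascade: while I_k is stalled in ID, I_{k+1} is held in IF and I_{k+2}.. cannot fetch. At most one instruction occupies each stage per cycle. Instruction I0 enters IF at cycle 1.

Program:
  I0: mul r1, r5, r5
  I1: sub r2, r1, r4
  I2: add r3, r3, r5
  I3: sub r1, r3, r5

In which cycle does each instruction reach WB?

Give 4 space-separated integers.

Answer: 5 8 9 12

Derivation:
I0 mul r1 <- r5,r5: IF@1 ID@2 stall=0 (-) EX@3 MEM@4 WB@5
I1 sub r2 <- r1,r4: IF@2 ID@3 stall=2 (RAW on I0.r1 (WB@5)) EX@6 MEM@7 WB@8
I2 add r3 <- r3,r5: IF@3 ID@6 stall=0 (-) EX@7 MEM@8 WB@9
I3 sub r1 <- r3,r5: IF@6 ID@7 stall=2 (RAW on I2.r3 (WB@9)) EX@10 MEM@11 WB@12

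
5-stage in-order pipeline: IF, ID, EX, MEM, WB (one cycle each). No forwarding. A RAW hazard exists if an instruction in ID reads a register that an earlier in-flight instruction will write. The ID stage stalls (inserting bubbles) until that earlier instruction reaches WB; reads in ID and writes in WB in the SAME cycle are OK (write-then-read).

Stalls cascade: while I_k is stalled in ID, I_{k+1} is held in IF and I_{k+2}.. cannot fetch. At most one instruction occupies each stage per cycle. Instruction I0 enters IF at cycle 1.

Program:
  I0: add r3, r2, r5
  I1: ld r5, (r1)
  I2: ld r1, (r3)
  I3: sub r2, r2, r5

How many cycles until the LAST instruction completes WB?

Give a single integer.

I0 add r3 <- r2,r5: IF@1 ID@2 stall=0 (-) EX@3 MEM@4 WB@5
I1 ld r5 <- r1: IF@2 ID@3 stall=0 (-) EX@4 MEM@5 WB@6
I2 ld r1 <- r3: IF@3 ID@4 stall=1 (RAW on I0.r3 (WB@5)) EX@6 MEM@7 WB@8
I3 sub r2 <- r2,r5: IF@4 ID@6 stall=0 (-) EX@7 MEM@8 WB@9

Answer: 9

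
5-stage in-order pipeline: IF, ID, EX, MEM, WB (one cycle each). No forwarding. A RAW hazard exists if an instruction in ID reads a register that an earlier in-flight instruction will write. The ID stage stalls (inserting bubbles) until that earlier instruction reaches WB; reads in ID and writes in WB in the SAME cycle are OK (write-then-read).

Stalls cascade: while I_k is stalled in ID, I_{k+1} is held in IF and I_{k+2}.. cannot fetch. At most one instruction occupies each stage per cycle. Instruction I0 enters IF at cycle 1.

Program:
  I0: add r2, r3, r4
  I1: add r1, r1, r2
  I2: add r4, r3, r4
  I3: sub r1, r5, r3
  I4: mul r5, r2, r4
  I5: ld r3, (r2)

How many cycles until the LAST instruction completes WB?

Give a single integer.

I0 add r2 <- r3,r4: IF@1 ID@2 stall=0 (-) EX@3 MEM@4 WB@5
I1 add r1 <- r1,r2: IF@2 ID@3 stall=2 (RAW on I0.r2 (WB@5)) EX@6 MEM@7 WB@8
I2 add r4 <- r3,r4: IF@3 ID@6 stall=0 (-) EX@7 MEM@8 WB@9
I3 sub r1 <- r5,r3: IF@6 ID@7 stall=0 (-) EX@8 MEM@9 WB@10
I4 mul r5 <- r2,r4: IF@7 ID@8 stall=1 (RAW on I2.r4 (WB@9)) EX@10 MEM@11 WB@12
I5 ld r3 <- r2: IF@8 ID@10 stall=0 (-) EX@11 MEM@12 WB@13

Answer: 13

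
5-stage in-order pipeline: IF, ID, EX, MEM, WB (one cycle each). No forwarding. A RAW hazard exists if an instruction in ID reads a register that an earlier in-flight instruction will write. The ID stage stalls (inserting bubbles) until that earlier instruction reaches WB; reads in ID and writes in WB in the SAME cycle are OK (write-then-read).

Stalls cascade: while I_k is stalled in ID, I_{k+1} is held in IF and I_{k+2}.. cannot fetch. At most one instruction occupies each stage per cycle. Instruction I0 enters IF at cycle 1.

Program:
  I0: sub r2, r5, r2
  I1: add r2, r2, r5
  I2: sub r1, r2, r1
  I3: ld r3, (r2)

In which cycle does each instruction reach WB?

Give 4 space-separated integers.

Answer: 5 8 11 12

Derivation:
I0 sub r2 <- r5,r2: IF@1 ID@2 stall=0 (-) EX@3 MEM@4 WB@5
I1 add r2 <- r2,r5: IF@2 ID@3 stall=2 (RAW on I0.r2 (WB@5)) EX@6 MEM@7 WB@8
I2 sub r1 <- r2,r1: IF@3 ID@6 stall=2 (RAW on I1.r2 (WB@8)) EX@9 MEM@10 WB@11
I3 ld r3 <- r2: IF@6 ID@9 stall=0 (-) EX@10 MEM@11 WB@12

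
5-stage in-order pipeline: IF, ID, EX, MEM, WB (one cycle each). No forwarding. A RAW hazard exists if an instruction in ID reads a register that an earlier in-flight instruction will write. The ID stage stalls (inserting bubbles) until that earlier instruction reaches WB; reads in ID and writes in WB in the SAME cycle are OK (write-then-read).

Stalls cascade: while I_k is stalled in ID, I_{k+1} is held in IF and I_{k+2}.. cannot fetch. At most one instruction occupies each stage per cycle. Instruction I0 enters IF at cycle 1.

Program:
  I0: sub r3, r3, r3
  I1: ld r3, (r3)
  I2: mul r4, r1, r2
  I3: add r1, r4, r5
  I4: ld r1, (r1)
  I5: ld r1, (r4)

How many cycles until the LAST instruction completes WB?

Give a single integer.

Answer: 16

Derivation:
I0 sub r3 <- r3,r3: IF@1 ID@2 stall=0 (-) EX@3 MEM@4 WB@5
I1 ld r3 <- r3: IF@2 ID@3 stall=2 (RAW on I0.r3 (WB@5)) EX@6 MEM@7 WB@8
I2 mul r4 <- r1,r2: IF@3 ID@6 stall=0 (-) EX@7 MEM@8 WB@9
I3 add r1 <- r4,r5: IF@6 ID@7 stall=2 (RAW on I2.r4 (WB@9)) EX@10 MEM@11 WB@12
I4 ld r1 <- r1: IF@7 ID@10 stall=2 (RAW on I3.r1 (WB@12)) EX@13 MEM@14 WB@15
I5 ld r1 <- r4: IF@10 ID@13 stall=0 (-) EX@14 MEM@15 WB@16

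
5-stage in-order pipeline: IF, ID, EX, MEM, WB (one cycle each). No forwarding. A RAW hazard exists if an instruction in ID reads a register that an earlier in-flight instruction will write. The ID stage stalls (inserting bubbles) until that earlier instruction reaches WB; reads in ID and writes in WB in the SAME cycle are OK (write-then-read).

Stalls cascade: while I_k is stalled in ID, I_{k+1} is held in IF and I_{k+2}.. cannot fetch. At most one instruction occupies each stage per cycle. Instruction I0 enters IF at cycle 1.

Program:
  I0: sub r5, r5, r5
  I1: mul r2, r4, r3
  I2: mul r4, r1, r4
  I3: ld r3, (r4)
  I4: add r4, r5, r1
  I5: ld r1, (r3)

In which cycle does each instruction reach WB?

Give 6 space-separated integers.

I0 sub r5 <- r5,r5: IF@1 ID@2 stall=0 (-) EX@3 MEM@4 WB@5
I1 mul r2 <- r4,r3: IF@2 ID@3 stall=0 (-) EX@4 MEM@5 WB@6
I2 mul r4 <- r1,r4: IF@3 ID@4 stall=0 (-) EX@5 MEM@6 WB@7
I3 ld r3 <- r4: IF@4 ID@5 stall=2 (RAW on I2.r4 (WB@7)) EX@8 MEM@9 WB@10
I4 add r4 <- r5,r1: IF@5 ID@8 stall=0 (-) EX@9 MEM@10 WB@11
I5 ld r1 <- r3: IF@8 ID@9 stall=1 (RAW on I3.r3 (WB@10)) EX@11 MEM@12 WB@13

Answer: 5 6 7 10 11 13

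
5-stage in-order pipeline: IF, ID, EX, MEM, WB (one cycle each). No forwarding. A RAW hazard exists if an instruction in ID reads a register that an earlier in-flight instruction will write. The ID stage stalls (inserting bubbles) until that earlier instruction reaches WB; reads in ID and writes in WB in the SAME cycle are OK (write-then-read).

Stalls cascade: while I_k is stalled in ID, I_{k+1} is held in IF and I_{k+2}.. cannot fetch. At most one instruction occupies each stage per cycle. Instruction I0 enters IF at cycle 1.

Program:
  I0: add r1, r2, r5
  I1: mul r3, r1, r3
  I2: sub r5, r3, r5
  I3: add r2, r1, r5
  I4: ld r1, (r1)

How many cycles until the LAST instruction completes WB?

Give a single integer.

Answer: 15

Derivation:
I0 add r1 <- r2,r5: IF@1 ID@2 stall=0 (-) EX@3 MEM@4 WB@5
I1 mul r3 <- r1,r3: IF@2 ID@3 stall=2 (RAW on I0.r1 (WB@5)) EX@6 MEM@7 WB@8
I2 sub r5 <- r3,r5: IF@3 ID@6 stall=2 (RAW on I1.r3 (WB@8)) EX@9 MEM@10 WB@11
I3 add r2 <- r1,r5: IF@6 ID@9 stall=2 (RAW on I2.r5 (WB@11)) EX@12 MEM@13 WB@14
I4 ld r1 <- r1: IF@9 ID@12 stall=0 (-) EX@13 MEM@14 WB@15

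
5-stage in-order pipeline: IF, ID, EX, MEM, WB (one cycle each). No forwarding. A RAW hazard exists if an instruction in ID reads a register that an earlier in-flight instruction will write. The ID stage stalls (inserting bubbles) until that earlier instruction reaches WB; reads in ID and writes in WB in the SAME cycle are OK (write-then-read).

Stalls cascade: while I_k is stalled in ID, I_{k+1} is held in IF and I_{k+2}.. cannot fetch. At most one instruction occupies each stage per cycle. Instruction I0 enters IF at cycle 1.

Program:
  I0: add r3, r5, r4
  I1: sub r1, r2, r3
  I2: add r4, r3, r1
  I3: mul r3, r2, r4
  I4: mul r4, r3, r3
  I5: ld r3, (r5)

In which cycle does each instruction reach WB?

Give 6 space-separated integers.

I0 add r3 <- r5,r4: IF@1 ID@2 stall=0 (-) EX@3 MEM@4 WB@5
I1 sub r1 <- r2,r3: IF@2 ID@3 stall=2 (RAW on I0.r3 (WB@5)) EX@6 MEM@7 WB@8
I2 add r4 <- r3,r1: IF@3 ID@6 stall=2 (RAW on I1.r1 (WB@8)) EX@9 MEM@10 WB@11
I3 mul r3 <- r2,r4: IF@6 ID@9 stall=2 (RAW on I2.r4 (WB@11)) EX@12 MEM@13 WB@14
I4 mul r4 <- r3,r3: IF@9 ID@12 stall=2 (RAW on I3.r3 (WB@14)) EX@15 MEM@16 WB@17
I5 ld r3 <- r5: IF@12 ID@15 stall=0 (-) EX@16 MEM@17 WB@18

Answer: 5 8 11 14 17 18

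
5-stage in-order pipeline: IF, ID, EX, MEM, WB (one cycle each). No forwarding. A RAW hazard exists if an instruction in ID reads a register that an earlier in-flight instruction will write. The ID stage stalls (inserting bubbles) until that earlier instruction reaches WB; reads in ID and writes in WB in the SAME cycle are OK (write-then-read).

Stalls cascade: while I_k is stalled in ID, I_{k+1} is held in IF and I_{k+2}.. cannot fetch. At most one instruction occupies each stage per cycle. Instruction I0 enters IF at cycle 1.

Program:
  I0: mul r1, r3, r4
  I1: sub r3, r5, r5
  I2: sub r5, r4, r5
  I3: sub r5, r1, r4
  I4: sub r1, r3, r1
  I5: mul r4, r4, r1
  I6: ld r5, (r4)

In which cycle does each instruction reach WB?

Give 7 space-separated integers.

I0 mul r1 <- r3,r4: IF@1 ID@2 stall=0 (-) EX@3 MEM@4 WB@5
I1 sub r3 <- r5,r5: IF@2 ID@3 stall=0 (-) EX@4 MEM@5 WB@6
I2 sub r5 <- r4,r5: IF@3 ID@4 stall=0 (-) EX@5 MEM@6 WB@7
I3 sub r5 <- r1,r4: IF@4 ID@5 stall=0 (-) EX@6 MEM@7 WB@8
I4 sub r1 <- r3,r1: IF@5 ID@6 stall=0 (-) EX@7 MEM@8 WB@9
I5 mul r4 <- r4,r1: IF@6 ID@7 stall=2 (RAW on I4.r1 (WB@9)) EX@10 MEM@11 WB@12
I6 ld r5 <- r4: IF@7 ID@10 stall=2 (RAW on I5.r4 (WB@12)) EX@13 MEM@14 WB@15

Answer: 5 6 7 8 9 12 15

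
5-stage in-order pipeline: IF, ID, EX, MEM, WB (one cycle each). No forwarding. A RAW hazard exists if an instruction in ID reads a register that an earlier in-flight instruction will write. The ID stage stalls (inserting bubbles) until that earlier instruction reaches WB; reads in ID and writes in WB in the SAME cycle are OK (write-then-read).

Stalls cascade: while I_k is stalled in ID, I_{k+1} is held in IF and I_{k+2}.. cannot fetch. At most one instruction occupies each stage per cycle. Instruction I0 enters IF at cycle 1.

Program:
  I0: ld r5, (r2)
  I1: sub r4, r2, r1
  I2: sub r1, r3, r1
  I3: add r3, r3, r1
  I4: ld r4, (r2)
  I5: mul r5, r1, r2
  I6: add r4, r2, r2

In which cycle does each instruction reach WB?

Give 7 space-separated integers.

Answer: 5 6 7 10 11 12 13

Derivation:
I0 ld r5 <- r2: IF@1 ID@2 stall=0 (-) EX@3 MEM@4 WB@5
I1 sub r4 <- r2,r1: IF@2 ID@3 stall=0 (-) EX@4 MEM@5 WB@6
I2 sub r1 <- r3,r1: IF@3 ID@4 stall=0 (-) EX@5 MEM@6 WB@7
I3 add r3 <- r3,r1: IF@4 ID@5 stall=2 (RAW on I2.r1 (WB@7)) EX@8 MEM@9 WB@10
I4 ld r4 <- r2: IF@5 ID@8 stall=0 (-) EX@9 MEM@10 WB@11
I5 mul r5 <- r1,r2: IF@8 ID@9 stall=0 (-) EX@10 MEM@11 WB@12
I6 add r4 <- r2,r2: IF@9 ID@10 stall=0 (-) EX@11 MEM@12 WB@13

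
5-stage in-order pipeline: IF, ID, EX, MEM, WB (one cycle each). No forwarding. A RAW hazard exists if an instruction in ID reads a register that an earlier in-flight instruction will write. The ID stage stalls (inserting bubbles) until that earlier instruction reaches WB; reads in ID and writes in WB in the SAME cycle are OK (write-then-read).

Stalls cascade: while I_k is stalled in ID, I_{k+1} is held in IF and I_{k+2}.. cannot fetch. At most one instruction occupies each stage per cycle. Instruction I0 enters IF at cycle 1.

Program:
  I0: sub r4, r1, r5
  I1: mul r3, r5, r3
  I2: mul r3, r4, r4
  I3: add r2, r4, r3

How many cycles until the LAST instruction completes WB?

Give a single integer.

Answer: 11

Derivation:
I0 sub r4 <- r1,r5: IF@1 ID@2 stall=0 (-) EX@3 MEM@4 WB@5
I1 mul r3 <- r5,r3: IF@2 ID@3 stall=0 (-) EX@4 MEM@5 WB@6
I2 mul r3 <- r4,r4: IF@3 ID@4 stall=1 (RAW on I0.r4 (WB@5)) EX@6 MEM@7 WB@8
I3 add r2 <- r4,r3: IF@4 ID@6 stall=2 (RAW on I2.r3 (WB@8)) EX@9 MEM@10 WB@11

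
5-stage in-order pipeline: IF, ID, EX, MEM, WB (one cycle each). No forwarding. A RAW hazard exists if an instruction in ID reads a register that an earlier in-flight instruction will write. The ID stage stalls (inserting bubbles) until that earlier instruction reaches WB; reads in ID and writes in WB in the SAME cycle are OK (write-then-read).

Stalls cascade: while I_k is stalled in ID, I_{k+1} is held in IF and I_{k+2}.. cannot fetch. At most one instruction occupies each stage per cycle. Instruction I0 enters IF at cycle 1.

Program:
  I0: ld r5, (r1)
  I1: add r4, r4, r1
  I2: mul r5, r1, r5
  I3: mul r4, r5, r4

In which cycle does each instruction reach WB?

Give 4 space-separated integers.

Answer: 5 6 8 11

Derivation:
I0 ld r5 <- r1: IF@1 ID@2 stall=0 (-) EX@3 MEM@4 WB@5
I1 add r4 <- r4,r1: IF@2 ID@3 stall=0 (-) EX@4 MEM@5 WB@6
I2 mul r5 <- r1,r5: IF@3 ID@4 stall=1 (RAW on I0.r5 (WB@5)) EX@6 MEM@7 WB@8
I3 mul r4 <- r5,r4: IF@4 ID@6 stall=2 (RAW on I2.r5 (WB@8)) EX@9 MEM@10 WB@11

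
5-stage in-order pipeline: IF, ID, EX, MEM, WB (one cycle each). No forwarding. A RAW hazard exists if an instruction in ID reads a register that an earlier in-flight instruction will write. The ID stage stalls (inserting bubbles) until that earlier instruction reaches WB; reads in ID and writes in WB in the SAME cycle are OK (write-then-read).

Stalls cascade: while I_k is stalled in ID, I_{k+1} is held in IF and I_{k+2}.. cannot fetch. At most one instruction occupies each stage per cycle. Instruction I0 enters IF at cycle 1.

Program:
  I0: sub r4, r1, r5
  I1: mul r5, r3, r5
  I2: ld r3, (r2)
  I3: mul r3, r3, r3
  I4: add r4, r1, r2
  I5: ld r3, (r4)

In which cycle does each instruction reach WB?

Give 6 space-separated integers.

I0 sub r4 <- r1,r5: IF@1 ID@2 stall=0 (-) EX@3 MEM@4 WB@5
I1 mul r5 <- r3,r5: IF@2 ID@3 stall=0 (-) EX@4 MEM@5 WB@6
I2 ld r3 <- r2: IF@3 ID@4 stall=0 (-) EX@5 MEM@6 WB@7
I3 mul r3 <- r3,r3: IF@4 ID@5 stall=2 (RAW on I2.r3 (WB@7)) EX@8 MEM@9 WB@10
I4 add r4 <- r1,r2: IF@5 ID@8 stall=0 (-) EX@9 MEM@10 WB@11
I5 ld r3 <- r4: IF@8 ID@9 stall=2 (RAW on I4.r4 (WB@11)) EX@12 MEM@13 WB@14

Answer: 5 6 7 10 11 14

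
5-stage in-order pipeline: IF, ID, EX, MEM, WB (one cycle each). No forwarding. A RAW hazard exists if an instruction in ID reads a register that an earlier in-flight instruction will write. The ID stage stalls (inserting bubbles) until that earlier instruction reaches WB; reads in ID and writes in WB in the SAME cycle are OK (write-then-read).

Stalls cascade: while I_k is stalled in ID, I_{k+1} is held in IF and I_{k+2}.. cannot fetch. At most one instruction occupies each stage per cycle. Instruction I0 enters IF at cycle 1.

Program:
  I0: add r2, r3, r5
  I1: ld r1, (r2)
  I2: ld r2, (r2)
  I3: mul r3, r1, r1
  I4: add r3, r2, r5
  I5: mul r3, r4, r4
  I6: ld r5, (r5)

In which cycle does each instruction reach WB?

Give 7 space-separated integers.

I0 add r2 <- r3,r5: IF@1 ID@2 stall=0 (-) EX@3 MEM@4 WB@5
I1 ld r1 <- r2: IF@2 ID@3 stall=2 (RAW on I0.r2 (WB@5)) EX@6 MEM@7 WB@8
I2 ld r2 <- r2: IF@3 ID@6 stall=0 (-) EX@7 MEM@8 WB@9
I3 mul r3 <- r1,r1: IF@6 ID@7 stall=1 (RAW on I1.r1 (WB@8)) EX@9 MEM@10 WB@11
I4 add r3 <- r2,r5: IF@7 ID@9 stall=0 (-) EX@10 MEM@11 WB@12
I5 mul r3 <- r4,r4: IF@9 ID@10 stall=0 (-) EX@11 MEM@12 WB@13
I6 ld r5 <- r5: IF@10 ID@11 stall=0 (-) EX@12 MEM@13 WB@14

Answer: 5 8 9 11 12 13 14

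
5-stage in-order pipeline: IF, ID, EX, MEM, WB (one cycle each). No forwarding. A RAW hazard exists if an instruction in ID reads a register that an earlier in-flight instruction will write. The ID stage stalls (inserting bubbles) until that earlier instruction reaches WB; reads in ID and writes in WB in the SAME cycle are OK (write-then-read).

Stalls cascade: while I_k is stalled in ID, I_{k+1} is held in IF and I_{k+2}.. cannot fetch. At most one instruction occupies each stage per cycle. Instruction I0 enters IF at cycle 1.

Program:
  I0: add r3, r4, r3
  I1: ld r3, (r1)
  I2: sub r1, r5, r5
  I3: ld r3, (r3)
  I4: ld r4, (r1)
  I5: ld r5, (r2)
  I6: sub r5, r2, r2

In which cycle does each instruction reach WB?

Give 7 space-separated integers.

Answer: 5 6 7 9 10 11 12

Derivation:
I0 add r3 <- r4,r3: IF@1 ID@2 stall=0 (-) EX@3 MEM@4 WB@5
I1 ld r3 <- r1: IF@2 ID@3 stall=0 (-) EX@4 MEM@5 WB@6
I2 sub r1 <- r5,r5: IF@3 ID@4 stall=0 (-) EX@5 MEM@6 WB@7
I3 ld r3 <- r3: IF@4 ID@5 stall=1 (RAW on I1.r3 (WB@6)) EX@7 MEM@8 WB@9
I4 ld r4 <- r1: IF@5 ID@7 stall=0 (-) EX@8 MEM@9 WB@10
I5 ld r5 <- r2: IF@7 ID@8 stall=0 (-) EX@9 MEM@10 WB@11
I6 sub r5 <- r2,r2: IF@8 ID@9 stall=0 (-) EX@10 MEM@11 WB@12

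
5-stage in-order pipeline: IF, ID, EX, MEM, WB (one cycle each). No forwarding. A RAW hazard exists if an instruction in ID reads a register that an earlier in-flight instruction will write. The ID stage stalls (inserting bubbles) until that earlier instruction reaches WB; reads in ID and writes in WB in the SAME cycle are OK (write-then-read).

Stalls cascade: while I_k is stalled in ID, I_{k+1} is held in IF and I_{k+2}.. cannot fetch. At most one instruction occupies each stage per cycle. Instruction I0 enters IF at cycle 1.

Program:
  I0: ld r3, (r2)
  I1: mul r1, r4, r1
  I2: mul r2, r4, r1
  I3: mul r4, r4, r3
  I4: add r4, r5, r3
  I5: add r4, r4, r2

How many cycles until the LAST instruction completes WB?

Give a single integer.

I0 ld r3 <- r2: IF@1 ID@2 stall=0 (-) EX@3 MEM@4 WB@5
I1 mul r1 <- r4,r1: IF@2 ID@3 stall=0 (-) EX@4 MEM@5 WB@6
I2 mul r2 <- r4,r1: IF@3 ID@4 stall=2 (RAW on I1.r1 (WB@6)) EX@7 MEM@8 WB@9
I3 mul r4 <- r4,r3: IF@4 ID@7 stall=0 (-) EX@8 MEM@9 WB@10
I4 add r4 <- r5,r3: IF@7 ID@8 stall=0 (-) EX@9 MEM@10 WB@11
I5 add r4 <- r4,r2: IF@8 ID@9 stall=2 (RAW on I4.r4 (WB@11)) EX@12 MEM@13 WB@14

Answer: 14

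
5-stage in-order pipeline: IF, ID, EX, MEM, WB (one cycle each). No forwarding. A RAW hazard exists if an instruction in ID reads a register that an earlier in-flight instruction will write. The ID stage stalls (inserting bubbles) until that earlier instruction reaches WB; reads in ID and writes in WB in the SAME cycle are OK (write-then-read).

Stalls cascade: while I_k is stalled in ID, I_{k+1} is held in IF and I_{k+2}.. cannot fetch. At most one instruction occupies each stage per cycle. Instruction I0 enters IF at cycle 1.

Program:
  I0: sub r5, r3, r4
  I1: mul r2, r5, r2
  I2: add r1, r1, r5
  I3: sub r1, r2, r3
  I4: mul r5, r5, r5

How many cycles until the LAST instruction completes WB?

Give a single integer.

I0 sub r5 <- r3,r4: IF@1 ID@2 stall=0 (-) EX@3 MEM@4 WB@5
I1 mul r2 <- r5,r2: IF@2 ID@3 stall=2 (RAW on I0.r5 (WB@5)) EX@6 MEM@7 WB@8
I2 add r1 <- r1,r5: IF@3 ID@6 stall=0 (-) EX@7 MEM@8 WB@9
I3 sub r1 <- r2,r3: IF@6 ID@7 stall=1 (RAW on I1.r2 (WB@8)) EX@9 MEM@10 WB@11
I4 mul r5 <- r5,r5: IF@7 ID@9 stall=0 (-) EX@10 MEM@11 WB@12

Answer: 12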